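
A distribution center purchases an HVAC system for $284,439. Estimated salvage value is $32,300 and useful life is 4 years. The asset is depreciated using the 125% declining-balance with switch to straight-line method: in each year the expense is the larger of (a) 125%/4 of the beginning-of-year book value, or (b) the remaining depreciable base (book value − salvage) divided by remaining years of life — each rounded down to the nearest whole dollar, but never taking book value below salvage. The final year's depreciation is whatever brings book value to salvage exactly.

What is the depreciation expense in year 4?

Depreciable base = $284,439 − $32,300 = $252,139.
Year 1: DB = ⌊$284,439 × 125%/4⌋ = $88,887; SL = ⌊$252,139/4⌋ = $63,034 → take DB $88,887. Book value $195,552.
Year 2: DB = ⌊$195,552 × 125%/4⌋ = $61,110; SL = ⌊$163,252/3⌋ = $54,417 → take DB $61,110. Book value $134,442.
Year 3: DB = ⌊$134,442 × 125%/4⌋ = $42,013; SL = ⌊$102,142/2⌋ = $51,071 → take SL $51,071. Book value $83,371.
Year 4 (final): $83,371 − $32,300 = $51,071. Book value $32,300.

$51,071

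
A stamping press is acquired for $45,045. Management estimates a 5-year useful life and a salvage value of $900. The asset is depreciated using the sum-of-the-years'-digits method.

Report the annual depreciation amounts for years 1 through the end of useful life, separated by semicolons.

$14,715; $11,772; $8,829; $5,886; $2,943

Depreciable base = $45,045 − $900 = $44,145.
Sum of the years' digits = 5+4+3+2+1 = 15.
Year 1: $44,145 × 5/15 = $14,715. Book value $30,330.
Year 2: $44,145 × 4/15 = $11,772. Book value $18,558.
Year 3: $44,145 × 3/15 = $8,829. Book value $9,729.
Year 4: $44,145 × 2/15 = $5,886. Book value $3,843.
Year 5: $44,145 × 1/15 = $2,943. Book value $900.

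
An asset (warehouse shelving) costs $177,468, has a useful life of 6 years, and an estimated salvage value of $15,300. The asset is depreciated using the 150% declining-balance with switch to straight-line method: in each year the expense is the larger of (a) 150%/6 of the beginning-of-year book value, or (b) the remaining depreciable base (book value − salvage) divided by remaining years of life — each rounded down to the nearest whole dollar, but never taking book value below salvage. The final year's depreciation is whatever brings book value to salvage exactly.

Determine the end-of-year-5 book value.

Depreciable base = $177,468 − $15,300 = $162,168.
Year 1: DB = ⌊$177,468 × 150%/6⌋ = $44,367; SL = ⌊$162,168/6⌋ = $27,028 → take DB $44,367. Book value $133,101.
Year 2: DB = ⌊$133,101 × 150%/6⌋ = $33,275; SL = ⌊$117,801/5⌋ = $23,560 → take DB $33,275. Book value $99,826.
Year 3: DB = ⌊$99,826 × 150%/6⌋ = $24,956; SL = ⌊$84,526/4⌋ = $21,131 → take DB $24,956. Book value $74,870.
Year 4: DB = ⌊$74,870 × 150%/6⌋ = $18,717; SL = ⌊$59,570/3⌋ = $19,856 → take SL $19,856. Book value $55,014.
Year 5: DB = ⌊$55,014 × 150%/6⌋ = $13,753; SL = ⌊$39,714/2⌋ = $19,857 → take SL $19,857. Book value $35,157.

$35,157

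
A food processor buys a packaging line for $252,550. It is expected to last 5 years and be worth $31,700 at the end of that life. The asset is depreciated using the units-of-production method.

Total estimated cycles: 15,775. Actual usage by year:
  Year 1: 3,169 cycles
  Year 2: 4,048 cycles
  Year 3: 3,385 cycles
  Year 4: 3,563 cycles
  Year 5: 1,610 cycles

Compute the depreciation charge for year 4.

$49,882

Depreciable base = $252,550 − $31,700 = $220,850.
Rate = $220,850 / 15,775 cycles = $14 per cycle.
Year 1: 3,169 × $14 = $44,366. Book value $208,184.
Year 2: 4,048 × $14 = $56,672. Book value $151,512.
Year 3: 3,385 × $14 = $47,390. Book value $104,122.
Year 4: 3,563 × $14 = $49,882. Book value $54,240.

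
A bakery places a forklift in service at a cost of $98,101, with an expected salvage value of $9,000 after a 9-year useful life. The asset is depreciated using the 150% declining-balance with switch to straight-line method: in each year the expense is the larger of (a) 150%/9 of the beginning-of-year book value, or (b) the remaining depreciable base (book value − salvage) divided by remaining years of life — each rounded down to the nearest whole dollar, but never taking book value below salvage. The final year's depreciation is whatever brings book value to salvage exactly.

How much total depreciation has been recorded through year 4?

$50,791

Depreciable base = $98,101 − $9,000 = $89,101.
Year 1: DB = ⌊$98,101 × 150%/9⌋ = $16,350; SL = ⌊$89,101/9⌋ = $9,900 → take DB $16,350. Book value $81,751.
Year 2: DB = ⌊$81,751 × 150%/9⌋ = $13,625; SL = ⌊$72,751/8⌋ = $9,093 → take DB $13,625. Book value $68,126.
Year 3: DB = ⌊$68,126 × 150%/9⌋ = $11,354; SL = ⌊$59,126/7⌋ = $8,446 → take DB $11,354. Book value $56,772.
Year 4: DB = ⌊$56,772 × 150%/9⌋ = $9,462; SL = ⌊$47,772/6⌋ = $7,962 → take DB $9,462. Book value $47,310.
Accumulated through year 4 = $98,101 − $47,310 = $50,791.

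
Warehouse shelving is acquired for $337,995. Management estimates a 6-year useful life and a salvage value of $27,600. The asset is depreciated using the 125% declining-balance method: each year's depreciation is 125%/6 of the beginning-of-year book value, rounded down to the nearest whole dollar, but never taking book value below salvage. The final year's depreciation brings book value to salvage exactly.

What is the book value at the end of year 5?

Depreciable base = $337,995 − $27,600 = $310,395.
Year 1: ⌊$337,995 × 125%/6⌋ = $70,415. Book value $267,580.
Year 2: ⌊$267,580 × 125%/6⌋ = $55,745. Book value $211,835.
Year 3: ⌊$211,835 × 125%/6⌋ = $44,132. Book value $167,703.
Year 4: ⌊$167,703 × 125%/6⌋ = $34,938. Book value $132,765.
Year 5: ⌊$132,765 × 125%/6⌋ = $27,659. Book value $105,106.

$105,106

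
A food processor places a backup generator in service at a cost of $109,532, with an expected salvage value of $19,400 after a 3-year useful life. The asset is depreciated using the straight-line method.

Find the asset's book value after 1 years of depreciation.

$79,488

Depreciable base = $109,532 − $19,400 = $90,132.
Annual expense = $90,132 / 3 = $30,044.
End of year 1: book value $79,488.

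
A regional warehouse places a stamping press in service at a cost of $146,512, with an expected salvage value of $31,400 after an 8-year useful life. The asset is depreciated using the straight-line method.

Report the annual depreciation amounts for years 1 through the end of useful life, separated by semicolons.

$14,389; $14,389; $14,389; $14,389; $14,389; $14,389; $14,389; $14,389

Depreciable base = $146,512 − $31,400 = $115,112.
Annual expense = $115,112 / 8 = $14,389.
End of year 1: book value $132,123.
End of year 2: book value $117,734.
End of year 3: book value $103,345.
End of year 4: book value $88,956.
End of year 5: book value $74,567.
End of year 6: book value $60,178.
End of year 7: book value $45,789.
End of year 8: book value $31,400.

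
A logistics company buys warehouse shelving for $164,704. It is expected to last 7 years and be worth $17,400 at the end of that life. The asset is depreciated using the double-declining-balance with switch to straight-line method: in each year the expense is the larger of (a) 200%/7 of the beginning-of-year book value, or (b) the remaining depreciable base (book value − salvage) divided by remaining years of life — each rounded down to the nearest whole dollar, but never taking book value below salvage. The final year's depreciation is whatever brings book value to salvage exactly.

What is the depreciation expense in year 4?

$17,149

Depreciable base = $164,704 − $17,400 = $147,304.
Year 1: DB = ⌊$164,704 × 200%/7⌋ = $47,058; SL = ⌊$147,304/7⌋ = $21,043 → take DB $47,058. Book value $117,646.
Year 2: DB = ⌊$117,646 × 200%/7⌋ = $33,613; SL = ⌊$100,246/6⌋ = $16,707 → take DB $33,613. Book value $84,033.
Year 3: DB = ⌊$84,033 × 200%/7⌋ = $24,009; SL = ⌊$66,633/5⌋ = $13,326 → take DB $24,009. Book value $60,024.
Year 4: DB = ⌊$60,024 × 200%/7⌋ = $17,149; SL = ⌊$42,624/4⌋ = $10,656 → take DB $17,149. Book value $42,875.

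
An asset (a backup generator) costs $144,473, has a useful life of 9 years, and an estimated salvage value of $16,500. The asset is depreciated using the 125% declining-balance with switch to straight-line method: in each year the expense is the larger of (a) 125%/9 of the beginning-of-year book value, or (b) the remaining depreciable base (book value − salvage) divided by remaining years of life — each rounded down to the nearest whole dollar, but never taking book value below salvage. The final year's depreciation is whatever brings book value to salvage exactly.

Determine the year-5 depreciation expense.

$12,587

Depreciable base = $144,473 − $16,500 = $127,973.
Year 1: DB = ⌊$144,473 × 125%/9⌋ = $20,065; SL = ⌊$127,973/9⌋ = $14,219 → take DB $20,065. Book value $124,408.
Year 2: DB = ⌊$124,408 × 125%/9⌋ = $17,278; SL = ⌊$107,908/8⌋ = $13,488 → take DB $17,278. Book value $107,130.
Year 3: DB = ⌊$107,130 × 125%/9⌋ = $14,879; SL = ⌊$90,630/7⌋ = $12,947 → take DB $14,879. Book value $92,251.
Year 4: DB = ⌊$92,251 × 125%/9⌋ = $12,812; SL = ⌊$75,751/6⌋ = $12,625 → take DB $12,812. Book value $79,439.
Year 5: DB = ⌊$79,439 × 125%/9⌋ = $11,033; SL = ⌊$62,939/5⌋ = $12,587 → take SL $12,587. Book value $66,852.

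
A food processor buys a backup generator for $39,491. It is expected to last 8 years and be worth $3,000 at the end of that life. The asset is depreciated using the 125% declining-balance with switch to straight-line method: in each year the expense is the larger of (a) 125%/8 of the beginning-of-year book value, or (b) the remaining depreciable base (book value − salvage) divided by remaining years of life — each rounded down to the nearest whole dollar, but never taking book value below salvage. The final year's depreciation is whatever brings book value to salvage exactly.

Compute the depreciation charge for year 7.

Depreciable base = $39,491 − $3,000 = $36,491.
Year 1: DB = ⌊$39,491 × 125%/8⌋ = $6,170; SL = ⌊$36,491/8⌋ = $4,561 → take DB $6,170. Book value $33,321.
Year 2: DB = ⌊$33,321 × 125%/8⌋ = $5,206; SL = ⌊$30,321/7⌋ = $4,331 → take DB $5,206. Book value $28,115.
Year 3: DB = ⌊$28,115 × 125%/8⌋ = $4,392; SL = ⌊$25,115/6⌋ = $4,185 → take DB $4,392. Book value $23,723.
Year 4: DB = ⌊$23,723 × 125%/8⌋ = $3,706; SL = ⌊$20,723/5⌋ = $4,144 → take SL $4,144. Book value $19,579.
Year 5: DB = ⌊$19,579 × 125%/8⌋ = $3,059; SL = ⌊$16,579/4⌋ = $4,144 → take SL $4,144. Book value $15,435.
Year 6: DB = ⌊$15,435 × 125%/8⌋ = $2,411; SL = ⌊$12,435/3⌋ = $4,145 → take SL $4,145. Book value $11,290.
Year 7: DB = ⌊$11,290 × 125%/8⌋ = $1,764; SL = ⌊$8,290/2⌋ = $4,145 → take SL $4,145. Book value $7,145.

$4,145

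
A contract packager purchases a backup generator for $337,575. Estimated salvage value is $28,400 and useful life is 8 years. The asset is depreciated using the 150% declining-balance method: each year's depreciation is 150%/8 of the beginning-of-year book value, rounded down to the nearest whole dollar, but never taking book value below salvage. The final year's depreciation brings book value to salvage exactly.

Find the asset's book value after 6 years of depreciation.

Depreciable base = $337,575 − $28,400 = $309,175.
Year 1: ⌊$337,575 × 150%/8⌋ = $63,295. Book value $274,280.
Year 2: ⌊$274,280 × 150%/8⌋ = $51,427. Book value $222,853.
Year 3: ⌊$222,853 × 150%/8⌋ = $41,784. Book value $181,069.
Year 4: ⌊$181,069 × 150%/8⌋ = $33,950. Book value $147,119.
Year 5: ⌊$147,119 × 150%/8⌋ = $27,584. Book value $119,535.
Year 6: ⌊$119,535 × 150%/8⌋ = $22,412. Book value $97,123.

$97,123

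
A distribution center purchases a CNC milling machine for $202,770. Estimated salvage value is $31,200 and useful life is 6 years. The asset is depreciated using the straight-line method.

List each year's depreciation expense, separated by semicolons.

Depreciable base = $202,770 − $31,200 = $171,570.
Annual expense = $171,570 / 6 = $28,595.
End of year 1: book value $174,175.
End of year 2: book value $145,580.
End of year 3: book value $116,985.
End of year 4: book value $88,390.
End of year 5: book value $59,795.
End of year 6: book value $31,200.

$28,595; $28,595; $28,595; $28,595; $28,595; $28,595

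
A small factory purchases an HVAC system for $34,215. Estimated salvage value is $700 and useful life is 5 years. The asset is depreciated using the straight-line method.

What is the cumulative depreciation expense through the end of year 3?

Depreciable base = $34,215 − $700 = $33,515.
Annual expense = $33,515 / 5 = $6,703.
End of year 1: book value $27,512.
End of year 2: book value $20,809.
End of year 3: book value $14,106.
Accumulated through year 3 = $34,215 − $14,106 = $20,109.

$20,109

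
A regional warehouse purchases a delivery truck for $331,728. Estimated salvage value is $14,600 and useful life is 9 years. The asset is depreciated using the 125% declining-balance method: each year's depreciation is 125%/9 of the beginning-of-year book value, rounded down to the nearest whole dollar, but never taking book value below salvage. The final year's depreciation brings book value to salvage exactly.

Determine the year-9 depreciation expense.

Depreciable base = $331,728 − $14,600 = $317,128.
Year 1: ⌊$331,728 × 125%/9⌋ = $46,073. Book value $285,655.
Year 2: ⌊$285,655 × 125%/9⌋ = $39,674. Book value $245,981.
Year 3: ⌊$245,981 × 125%/9⌋ = $34,164. Book value $211,817.
Year 4: ⌊$211,817 × 125%/9⌋ = $29,419. Book value $182,398.
Year 5: ⌊$182,398 × 125%/9⌋ = $25,333. Book value $157,065.
Year 6: ⌊$157,065 × 125%/9⌋ = $21,814. Book value $135,251.
Year 7: ⌊$135,251 × 125%/9⌋ = $18,784. Book value $116,467.
Year 8: ⌊$116,467 × 125%/9⌋ = $16,175. Book value $100,292.
Year 9 (final): $100,292 − $14,600 = $85,692. Book value $14,600.

$85,692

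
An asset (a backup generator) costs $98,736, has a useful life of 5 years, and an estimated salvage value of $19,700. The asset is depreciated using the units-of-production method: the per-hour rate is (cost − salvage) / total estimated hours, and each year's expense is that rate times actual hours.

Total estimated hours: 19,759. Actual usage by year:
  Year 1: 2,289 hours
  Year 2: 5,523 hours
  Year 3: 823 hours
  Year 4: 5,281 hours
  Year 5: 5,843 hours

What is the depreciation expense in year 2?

$22,092

Depreciable base = $98,736 − $19,700 = $79,036.
Rate = $79,036 / 19,759 hours = $4 per hour.
Year 1: 2,289 × $4 = $9,156. Book value $89,580.
Year 2: 5,523 × $4 = $22,092. Book value $67,488.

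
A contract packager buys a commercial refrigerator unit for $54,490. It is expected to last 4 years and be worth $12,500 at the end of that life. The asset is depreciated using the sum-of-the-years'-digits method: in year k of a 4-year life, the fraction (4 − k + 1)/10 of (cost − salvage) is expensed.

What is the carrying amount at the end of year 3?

$16,699

Depreciable base = $54,490 − $12,500 = $41,990.
Sum of the years' digits = 4+3+2+1 = 10.
Year 1: $41,990 × 4/10 = $16,796. Book value $37,694.
Year 2: $41,990 × 3/10 = $12,597. Book value $25,097.
Year 3: $41,990 × 2/10 = $8,398. Book value $16,699.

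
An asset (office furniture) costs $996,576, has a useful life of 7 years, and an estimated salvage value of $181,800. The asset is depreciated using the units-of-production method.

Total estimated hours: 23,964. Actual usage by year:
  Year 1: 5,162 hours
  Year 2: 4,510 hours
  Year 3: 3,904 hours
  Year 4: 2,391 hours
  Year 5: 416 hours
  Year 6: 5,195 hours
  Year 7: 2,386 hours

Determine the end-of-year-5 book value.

$439,554

Depreciable base = $996,576 − $181,800 = $814,776.
Rate = $814,776 / 23,964 hours = $34 per hour.
Year 1: 5,162 × $34 = $175,508. Book value $821,068.
Year 2: 4,510 × $34 = $153,340. Book value $667,728.
Year 3: 3,904 × $34 = $132,736. Book value $534,992.
Year 4: 2,391 × $34 = $81,294. Book value $453,698.
Year 5: 416 × $34 = $14,144. Book value $439,554.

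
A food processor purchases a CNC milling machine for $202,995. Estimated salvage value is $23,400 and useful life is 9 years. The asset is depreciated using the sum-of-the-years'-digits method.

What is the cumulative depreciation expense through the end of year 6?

Depreciable base = $202,995 − $23,400 = $179,595.
Sum of the years' digits = 9+8+7+6+5+4+3+2+1 = 45.
Year 1: $179,595 × 9/45 = $35,919. Book value $167,076.
Year 2: $179,595 × 8/45 = $31,928. Book value $135,148.
Year 3: $179,595 × 7/45 = $27,937. Book value $107,211.
Year 4: $179,595 × 6/45 = $23,946. Book value $83,265.
Year 5: $179,595 × 5/45 = $19,955. Book value $63,310.
Year 6: $179,595 × 4/45 = $15,964. Book value $47,346.
Accumulated through year 6 = $202,995 − $47,346 = $155,649.

$155,649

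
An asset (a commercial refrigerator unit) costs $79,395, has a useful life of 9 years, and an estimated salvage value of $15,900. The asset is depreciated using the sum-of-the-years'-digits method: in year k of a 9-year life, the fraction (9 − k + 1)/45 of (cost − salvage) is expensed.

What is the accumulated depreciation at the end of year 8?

$62,084

Depreciable base = $79,395 − $15,900 = $63,495.
Sum of the years' digits = 9+8+7+6+5+4+3+2+1 = 45.
Year 1: $63,495 × 9/45 = $12,699. Book value $66,696.
Year 2: $63,495 × 8/45 = $11,288. Book value $55,408.
Year 3: $63,495 × 7/45 = $9,877. Book value $45,531.
Year 4: $63,495 × 6/45 = $8,466. Book value $37,065.
Year 5: $63,495 × 5/45 = $7,055. Book value $30,010.
Year 6: $63,495 × 4/45 = $5,644. Book value $24,366.
Year 7: $63,495 × 3/45 = $4,233. Book value $20,133.
Year 8: $63,495 × 2/45 = $2,822. Book value $17,311.
Accumulated through year 8 = $79,395 − $17,311 = $62,084.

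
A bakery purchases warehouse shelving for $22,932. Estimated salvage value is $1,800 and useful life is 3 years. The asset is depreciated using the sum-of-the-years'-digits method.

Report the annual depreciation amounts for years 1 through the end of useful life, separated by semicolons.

$10,566; $7,044; $3,522

Depreciable base = $22,932 − $1,800 = $21,132.
Sum of the years' digits = 3+2+1 = 6.
Year 1: $21,132 × 3/6 = $10,566. Book value $12,366.
Year 2: $21,132 × 2/6 = $7,044. Book value $5,322.
Year 3: $21,132 × 1/6 = $3,522. Book value $1,800.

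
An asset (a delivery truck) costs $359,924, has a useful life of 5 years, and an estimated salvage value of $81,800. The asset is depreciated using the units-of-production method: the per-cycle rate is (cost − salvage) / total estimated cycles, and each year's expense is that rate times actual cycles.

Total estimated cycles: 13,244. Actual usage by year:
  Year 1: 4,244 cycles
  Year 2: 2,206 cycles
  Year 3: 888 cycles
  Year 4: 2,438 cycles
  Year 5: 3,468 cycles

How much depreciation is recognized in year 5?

Depreciable base = $359,924 − $81,800 = $278,124.
Rate = $278,124 / 13,244 cycles = $21 per cycle.
Year 1: 4,244 × $21 = $89,124. Book value $270,800.
Year 2: 2,206 × $21 = $46,326. Book value $224,474.
Year 3: 888 × $21 = $18,648. Book value $205,826.
Year 4: 2,438 × $21 = $51,198. Book value $154,628.
Year 5: 3,468 × $21 = $72,828. Book value $81,800.

$72,828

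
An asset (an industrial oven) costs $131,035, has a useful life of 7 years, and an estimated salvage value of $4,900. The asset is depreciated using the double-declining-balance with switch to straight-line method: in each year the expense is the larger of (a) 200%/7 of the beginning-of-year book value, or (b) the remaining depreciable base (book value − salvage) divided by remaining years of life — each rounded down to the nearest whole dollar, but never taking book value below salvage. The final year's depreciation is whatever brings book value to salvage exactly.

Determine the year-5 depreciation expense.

$9,745

Depreciable base = $131,035 − $4,900 = $126,135.
Year 1: DB = ⌊$131,035 × 200%/7⌋ = $37,438; SL = ⌊$126,135/7⌋ = $18,019 → take DB $37,438. Book value $93,597.
Year 2: DB = ⌊$93,597 × 200%/7⌋ = $26,742; SL = ⌊$88,697/6⌋ = $14,782 → take DB $26,742. Book value $66,855.
Year 3: DB = ⌊$66,855 × 200%/7⌋ = $19,101; SL = ⌊$61,955/5⌋ = $12,391 → take DB $19,101. Book value $47,754.
Year 4: DB = ⌊$47,754 × 200%/7⌋ = $13,644; SL = ⌊$42,854/4⌋ = $10,713 → take DB $13,644. Book value $34,110.
Year 5: DB = ⌊$34,110 × 200%/7⌋ = $9,745; SL = ⌊$29,210/3⌋ = $9,736 → take DB $9,745. Book value $24,365.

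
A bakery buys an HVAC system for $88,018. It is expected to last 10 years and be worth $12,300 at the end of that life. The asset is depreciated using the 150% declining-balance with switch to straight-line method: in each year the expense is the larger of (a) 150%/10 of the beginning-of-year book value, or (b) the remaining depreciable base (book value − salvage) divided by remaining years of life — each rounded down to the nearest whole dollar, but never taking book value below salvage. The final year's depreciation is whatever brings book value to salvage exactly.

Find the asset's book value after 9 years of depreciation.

$17,525

Depreciable base = $88,018 − $12,300 = $75,718.
Year 1: DB = ⌊$88,018 × 150%/10⌋ = $13,202; SL = ⌊$75,718/10⌋ = $7,571 → take DB $13,202. Book value $74,816.
Year 2: DB = ⌊$74,816 × 150%/10⌋ = $11,222; SL = ⌊$62,516/9⌋ = $6,946 → take DB $11,222. Book value $63,594.
Year 3: DB = ⌊$63,594 × 150%/10⌋ = $9,539; SL = ⌊$51,294/8⌋ = $6,411 → take DB $9,539. Book value $54,055.
Year 4: DB = ⌊$54,055 × 150%/10⌋ = $8,108; SL = ⌊$41,755/7⌋ = $5,965 → take DB $8,108. Book value $45,947.
Year 5: DB = ⌊$45,947 × 150%/10⌋ = $6,892; SL = ⌊$33,647/6⌋ = $5,607 → take DB $6,892. Book value $39,055.
Year 6: DB = ⌊$39,055 × 150%/10⌋ = $5,858; SL = ⌊$26,755/5⌋ = $5,351 → take DB $5,858. Book value $33,197.
Year 7: DB = ⌊$33,197 × 150%/10⌋ = $4,979; SL = ⌊$20,897/4⌋ = $5,224 → take SL $5,224. Book value $27,973.
Year 8: DB = ⌊$27,973 × 150%/10⌋ = $4,195; SL = ⌊$15,673/3⌋ = $5,224 → take SL $5,224. Book value $22,749.
Year 9: DB = ⌊$22,749 × 150%/10⌋ = $3,412; SL = ⌊$10,449/2⌋ = $5,224 → take SL $5,224. Book value $17,525.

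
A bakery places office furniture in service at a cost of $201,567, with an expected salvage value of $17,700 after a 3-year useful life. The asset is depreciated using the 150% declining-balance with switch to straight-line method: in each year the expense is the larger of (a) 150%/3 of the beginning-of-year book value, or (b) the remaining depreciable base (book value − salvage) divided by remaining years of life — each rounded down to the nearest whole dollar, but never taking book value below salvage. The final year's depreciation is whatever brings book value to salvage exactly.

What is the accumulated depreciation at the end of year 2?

$151,175

Depreciable base = $201,567 − $17,700 = $183,867.
Year 1: DB = ⌊$201,567 × 150%/3⌋ = $100,783; SL = ⌊$183,867/3⌋ = $61,289 → take DB $100,783. Book value $100,784.
Year 2: DB = ⌊$100,784 × 150%/3⌋ = $50,392; SL = ⌊$83,084/2⌋ = $41,542 → take DB $50,392. Book value $50,392.
Accumulated through year 2 = $201,567 − $50,392 = $151,175.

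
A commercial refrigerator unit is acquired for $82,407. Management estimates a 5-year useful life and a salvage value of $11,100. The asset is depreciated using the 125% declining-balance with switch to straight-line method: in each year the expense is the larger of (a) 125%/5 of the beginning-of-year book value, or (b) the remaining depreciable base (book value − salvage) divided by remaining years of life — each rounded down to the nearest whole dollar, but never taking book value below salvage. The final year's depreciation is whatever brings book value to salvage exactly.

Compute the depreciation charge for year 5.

$11,752

Depreciable base = $82,407 − $11,100 = $71,307.
Year 1: DB = ⌊$82,407 × 125%/5⌋ = $20,601; SL = ⌊$71,307/5⌋ = $14,261 → take DB $20,601. Book value $61,806.
Year 2: DB = ⌊$61,806 × 125%/5⌋ = $15,451; SL = ⌊$50,706/4⌋ = $12,676 → take DB $15,451. Book value $46,355.
Year 3: DB = ⌊$46,355 × 125%/5⌋ = $11,588; SL = ⌊$35,255/3⌋ = $11,751 → take SL $11,751. Book value $34,604.
Year 4: DB = ⌊$34,604 × 125%/5⌋ = $8,651; SL = ⌊$23,504/2⌋ = $11,752 → take SL $11,752. Book value $22,852.
Year 5 (final): $22,852 − $11,100 = $11,752. Book value $11,100.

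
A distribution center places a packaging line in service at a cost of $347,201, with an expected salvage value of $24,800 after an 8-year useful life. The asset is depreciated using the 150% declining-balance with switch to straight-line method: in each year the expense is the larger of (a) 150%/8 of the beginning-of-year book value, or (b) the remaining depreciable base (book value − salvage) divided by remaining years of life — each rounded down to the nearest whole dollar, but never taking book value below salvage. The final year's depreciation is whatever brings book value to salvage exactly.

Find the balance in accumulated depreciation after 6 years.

Depreciable base = $347,201 − $24,800 = $322,401.
Year 1: DB = ⌊$347,201 × 150%/8⌋ = $65,100; SL = ⌊$322,401/8⌋ = $40,300 → take DB $65,100. Book value $282,101.
Year 2: DB = ⌊$282,101 × 150%/8⌋ = $52,893; SL = ⌊$257,301/7⌋ = $36,757 → take DB $52,893. Book value $229,208.
Year 3: DB = ⌊$229,208 × 150%/8⌋ = $42,976; SL = ⌊$204,408/6⌋ = $34,068 → take DB $42,976. Book value $186,232.
Year 4: DB = ⌊$186,232 × 150%/8⌋ = $34,918; SL = ⌊$161,432/5⌋ = $32,286 → take DB $34,918. Book value $151,314.
Year 5: DB = ⌊$151,314 × 150%/8⌋ = $28,371; SL = ⌊$126,514/4⌋ = $31,628 → take SL $31,628. Book value $119,686.
Year 6: DB = ⌊$119,686 × 150%/8⌋ = $22,441; SL = ⌊$94,886/3⌋ = $31,628 → take SL $31,628. Book value $88,058.
Accumulated through year 6 = $347,201 − $88,058 = $259,143.

$259,143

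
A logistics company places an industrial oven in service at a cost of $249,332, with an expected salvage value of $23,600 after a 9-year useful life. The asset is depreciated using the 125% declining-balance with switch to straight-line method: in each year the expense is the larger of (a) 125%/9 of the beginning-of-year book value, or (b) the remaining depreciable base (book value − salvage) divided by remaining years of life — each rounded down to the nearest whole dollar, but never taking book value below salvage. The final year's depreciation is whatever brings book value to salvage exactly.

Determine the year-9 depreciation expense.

Depreciable base = $249,332 − $23,600 = $225,732.
Year 1: DB = ⌊$249,332 × 125%/9⌋ = $34,629; SL = ⌊$225,732/9⌋ = $25,081 → take DB $34,629. Book value $214,703.
Year 2: DB = ⌊$214,703 × 125%/9⌋ = $29,819; SL = ⌊$191,103/8⌋ = $23,887 → take DB $29,819. Book value $184,884.
Year 3: DB = ⌊$184,884 × 125%/9⌋ = $25,678; SL = ⌊$161,284/7⌋ = $23,040 → take DB $25,678. Book value $159,206.
Year 4: DB = ⌊$159,206 × 125%/9⌋ = $22,111; SL = ⌊$135,606/6⌋ = $22,601 → take SL $22,601. Book value $136,605.
Year 5: DB = ⌊$136,605 × 125%/9⌋ = $18,972; SL = ⌊$113,005/5⌋ = $22,601 → take SL $22,601. Book value $114,004.
Year 6: DB = ⌊$114,004 × 125%/9⌋ = $15,833; SL = ⌊$90,404/4⌋ = $22,601 → take SL $22,601. Book value $91,403.
Year 7: DB = ⌊$91,403 × 125%/9⌋ = $12,694; SL = ⌊$67,803/3⌋ = $22,601 → take SL $22,601. Book value $68,802.
Year 8: DB = ⌊$68,802 × 125%/9⌋ = $9,555; SL = ⌊$45,202/2⌋ = $22,601 → take SL $22,601. Book value $46,201.
Year 9 (final): $46,201 − $23,600 = $22,601. Book value $23,600.

$22,601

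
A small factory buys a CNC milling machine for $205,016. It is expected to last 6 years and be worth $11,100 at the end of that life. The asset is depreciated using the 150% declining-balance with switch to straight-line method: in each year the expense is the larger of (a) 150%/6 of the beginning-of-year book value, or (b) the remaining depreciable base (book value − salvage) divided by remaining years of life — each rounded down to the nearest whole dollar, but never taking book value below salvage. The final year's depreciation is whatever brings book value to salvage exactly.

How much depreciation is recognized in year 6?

$25,131

Depreciable base = $205,016 − $11,100 = $193,916.
Year 1: DB = ⌊$205,016 × 150%/6⌋ = $51,254; SL = ⌊$193,916/6⌋ = $32,319 → take DB $51,254. Book value $153,762.
Year 2: DB = ⌊$153,762 × 150%/6⌋ = $38,440; SL = ⌊$142,662/5⌋ = $28,532 → take DB $38,440. Book value $115,322.
Year 3: DB = ⌊$115,322 × 150%/6⌋ = $28,830; SL = ⌊$104,222/4⌋ = $26,055 → take DB $28,830. Book value $86,492.
Year 4: DB = ⌊$86,492 × 150%/6⌋ = $21,623; SL = ⌊$75,392/3⌋ = $25,130 → take SL $25,130. Book value $61,362.
Year 5: DB = ⌊$61,362 × 150%/6⌋ = $15,340; SL = ⌊$50,262/2⌋ = $25,131 → take SL $25,131. Book value $36,231.
Year 6 (final): $36,231 − $11,100 = $25,131. Book value $11,100.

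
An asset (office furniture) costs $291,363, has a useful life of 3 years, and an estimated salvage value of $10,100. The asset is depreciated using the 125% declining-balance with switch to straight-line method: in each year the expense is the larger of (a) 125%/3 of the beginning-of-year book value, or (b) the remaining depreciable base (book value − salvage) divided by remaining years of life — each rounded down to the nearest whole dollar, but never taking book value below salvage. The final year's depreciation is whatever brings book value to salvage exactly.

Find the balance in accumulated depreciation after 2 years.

$201,332

Depreciable base = $291,363 − $10,100 = $281,263.
Year 1: DB = ⌊$291,363 × 125%/3⌋ = $121,401; SL = ⌊$281,263/3⌋ = $93,754 → take DB $121,401. Book value $169,962.
Year 2: DB = ⌊$169,962 × 125%/3⌋ = $70,817; SL = ⌊$159,862/2⌋ = $79,931 → take SL $79,931. Book value $90,031.
Accumulated through year 2 = $291,363 − $90,031 = $201,332.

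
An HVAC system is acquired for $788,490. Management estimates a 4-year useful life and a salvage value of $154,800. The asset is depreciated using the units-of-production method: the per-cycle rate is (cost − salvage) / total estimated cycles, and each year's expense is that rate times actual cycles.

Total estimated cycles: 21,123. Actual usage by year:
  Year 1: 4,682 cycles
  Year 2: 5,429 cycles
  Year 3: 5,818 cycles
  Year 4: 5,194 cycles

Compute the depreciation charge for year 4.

Depreciable base = $788,490 − $154,800 = $633,690.
Rate = $633,690 / 21,123 cycles = $30 per cycle.
Year 1: 4,682 × $30 = $140,460. Book value $648,030.
Year 2: 5,429 × $30 = $162,870. Book value $485,160.
Year 3: 5,818 × $30 = $174,540. Book value $310,620.
Year 4: 5,194 × $30 = $155,820. Book value $154,800.

$155,820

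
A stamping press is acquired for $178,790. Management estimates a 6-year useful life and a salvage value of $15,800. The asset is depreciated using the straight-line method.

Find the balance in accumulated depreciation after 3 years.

$81,495

Depreciable base = $178,790 − $15,800 = $162,990.
Annual expense = $162,990 / 6 = $27,165.
End of year 1: book value $151,625.
End of year 2: book value $124,460.
End of year 3: book value $97,295.
Accumulated through year 3 = $178,790 − $97,295 = $81,495.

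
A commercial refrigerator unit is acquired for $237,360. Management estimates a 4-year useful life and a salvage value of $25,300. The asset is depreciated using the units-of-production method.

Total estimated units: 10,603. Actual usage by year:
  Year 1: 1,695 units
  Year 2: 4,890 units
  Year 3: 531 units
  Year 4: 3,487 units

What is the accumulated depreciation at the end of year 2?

Depreciable base = $237,360 − $25,300 = $212,060.
Rate = $212,060 / 10,603 units = $20 per unit.
Year 1: 1,695 × $20 = $33,900. Book value $203,460.
Year 2: 4,890 × $20 = $97,800. Book value $105,660.
Accumulated through year 2 = $237,360 − $105,660 = $131,700.

$131,700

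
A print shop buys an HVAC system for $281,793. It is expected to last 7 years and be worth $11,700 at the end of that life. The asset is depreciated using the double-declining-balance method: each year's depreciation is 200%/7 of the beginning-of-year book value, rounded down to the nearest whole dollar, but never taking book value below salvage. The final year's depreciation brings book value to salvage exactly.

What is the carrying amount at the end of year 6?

$37,426

Depreciable base = $281,793 − $11,700 = $270,093.
Year 1: ⌊$281,793 × 200%/7⌋ = $80,512. Book value $201,281.
Year 2: ⌊$201,281 × 200%/7⌋ = $57,508. Book value $143,773.
Year 3: ⌊$143,773 × 200%/7⌋ = $41,078. Book value $102,695.
Year 4: ⌊$102,695 × 200%/7⌋ = $29,341. Book value $73,354.
Year 5: ⌊$73,354 × 200%/7⌋ = $20,958. Book value $52,396.
Year 6: ⌊$52,396 × 200%/7⌋ = $14,970. Book value $37,426.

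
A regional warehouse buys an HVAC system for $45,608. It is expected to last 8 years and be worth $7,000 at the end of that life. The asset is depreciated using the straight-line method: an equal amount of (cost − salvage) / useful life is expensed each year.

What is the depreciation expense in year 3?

$4,826

Depreciable base = $45,608 − $7,000 = $38,608.
Annual expense = $38,608 / 8 = $4,826.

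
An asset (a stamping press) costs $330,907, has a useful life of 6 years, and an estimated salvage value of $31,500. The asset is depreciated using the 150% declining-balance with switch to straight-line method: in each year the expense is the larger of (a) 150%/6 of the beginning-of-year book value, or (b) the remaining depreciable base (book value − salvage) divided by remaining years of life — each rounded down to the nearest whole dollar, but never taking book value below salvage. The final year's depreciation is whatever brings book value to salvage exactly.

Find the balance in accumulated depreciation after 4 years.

Depreciable base = $330,907 − $31,500 = $299,407.
Year 1: DB = ⌊$330,907 × 150%/6⌋ = $82,726; SL = ⌊$299,407/6⌋ = $49,901 → take DB $82,726. Book value $248,181.
Year 2: DB = ⌊$248,181 × 150%/6⌋ = $62,045; SL = ⌊$216,681/5⌋ = $43,336 → take DB $62,045. Book value $186,136.
Year 3: DB = ⌊$186,136 × 150%/6⌋ = $46,534; SL = ⌊$154,636/4⌋ = $38,659 → take DB $46,534. Book value $139,602.
Year 4: DB = ⌊$139,602 × 150%/6⌋ = $34,900; SL = ⌊$108,102/3⌋ = $36,034 → take SL $36,034. Book value $103,568.
Accumulated through year 4 = $330,907 − $103,568 = $227,339.

$227,339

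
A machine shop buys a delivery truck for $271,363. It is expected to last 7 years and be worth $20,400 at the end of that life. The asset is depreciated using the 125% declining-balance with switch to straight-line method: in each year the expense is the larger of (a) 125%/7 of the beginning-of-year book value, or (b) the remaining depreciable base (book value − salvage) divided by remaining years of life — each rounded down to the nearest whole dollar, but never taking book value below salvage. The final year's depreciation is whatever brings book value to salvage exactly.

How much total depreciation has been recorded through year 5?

Depreciable base = $271,363 − $20,400 = $250,963.
Year 1: DB = ⌊$271,363 × 125%/7⌋ = $48,457; SL = ⌊$250,963/7⌋ = $35,851 → take DB $48,457. Book value $222,906.
Year 2: DB = ⌊$222,906 × 125%/7⌋ = $39,804; SL = ⌊$202,506/6⌋ = $33,751 → take DB $39,804. Book value $183,102.
Year 3: DB = ⌊$183,102 × 125%/7⌋ = $32,696; SL = ⌊$162,702/5⌋ = $32,540 → take DB $32,696. Book value $150,406.
Year 4: DB = ⌊$150,406 × 125%/7⌋ = $26,858; SL = ⌊$130,006/4⌋ = $32,501 → take SL $32,501. Book value $117,905.
Year 5: DB = ⌊$117,905 × 125%/7⌋ = $21,054; SL = ⌊$97,505/3⌋ = $32,501 → take SL $32,501. Book value $85,404.
Accumulated through year 5 = $271,363 − $85,404 = $185,959.

$185,959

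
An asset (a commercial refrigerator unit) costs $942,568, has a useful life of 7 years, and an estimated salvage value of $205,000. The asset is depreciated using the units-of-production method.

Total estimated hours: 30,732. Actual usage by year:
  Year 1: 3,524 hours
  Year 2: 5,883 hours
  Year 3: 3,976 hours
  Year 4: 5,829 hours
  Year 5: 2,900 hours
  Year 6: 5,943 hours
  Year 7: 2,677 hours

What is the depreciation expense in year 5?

$69,600

Depreciable base = $942,568 − $205,000 = $737,568.
Rate = $737,568 / 30,732 hours = $24 per hour.
Year 1: 3,524 × $24 = $84,576. Book value $857,992.
Year 2: 5,883 × $24 = $141,192. Book value $716,800.
Year 3: 3,976 × $24 = $95,424. Book value $621,376.
Year 4: 5,829 × $24 = $139,896. Book value $481,480.
Year 5: 2,900 × $24 = $69,600. Book value $411,880.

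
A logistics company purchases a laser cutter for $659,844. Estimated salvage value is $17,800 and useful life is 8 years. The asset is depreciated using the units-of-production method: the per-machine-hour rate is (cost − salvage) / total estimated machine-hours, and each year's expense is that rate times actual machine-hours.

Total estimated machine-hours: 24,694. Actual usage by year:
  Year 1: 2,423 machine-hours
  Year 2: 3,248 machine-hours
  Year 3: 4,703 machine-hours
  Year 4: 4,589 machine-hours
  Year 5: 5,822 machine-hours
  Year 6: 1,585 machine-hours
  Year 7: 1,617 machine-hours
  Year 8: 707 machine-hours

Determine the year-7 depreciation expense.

$42,042

Depreciable base = $659,844 − $17,800 = $642,044.
Rate = $642,044 / 24,694 machine-hours = $26 per machine-hour.
Year 1: 2,423 × $26 = $62,998. Book value $596,846.
Year 2: 3,248 × $26 = $84,448. Book value $512,398.
Year 3: 4,703 × $26 = $122,278. Book value $390,120.
Year 4: 4,589 × $26 = $119,314. Book value $270,806.
Year 5: 5,822 × $26 = $151,372. Book value $119,434.
Year 6: 1,585 × $26 = $41,210. Book value $78,224.
Year 7: 1,617 × $26 = $42,042. Book value $36,182.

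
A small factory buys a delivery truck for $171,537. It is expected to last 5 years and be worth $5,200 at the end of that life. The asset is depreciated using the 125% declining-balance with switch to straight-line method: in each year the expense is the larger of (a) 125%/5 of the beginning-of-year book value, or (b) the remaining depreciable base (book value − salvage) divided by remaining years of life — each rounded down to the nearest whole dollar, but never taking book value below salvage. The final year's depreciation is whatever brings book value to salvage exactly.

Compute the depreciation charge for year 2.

Depreciable base = $171,537 − $5,200 = $166,337.
Year 1: DB = ⌊$171,537 × 125%/5⌋ = $42,884; SL = ⌊$166,337/5⌋ = $33,267 → take DB $42,884. Book value $128,653.
Year 2: DB = ⌊$128,653 × 125%/5⌋ = $32,163; SL = ⌊$123,453/4⌋ = $30,863 → take DB $32,163. Book value $96,490.

$32,163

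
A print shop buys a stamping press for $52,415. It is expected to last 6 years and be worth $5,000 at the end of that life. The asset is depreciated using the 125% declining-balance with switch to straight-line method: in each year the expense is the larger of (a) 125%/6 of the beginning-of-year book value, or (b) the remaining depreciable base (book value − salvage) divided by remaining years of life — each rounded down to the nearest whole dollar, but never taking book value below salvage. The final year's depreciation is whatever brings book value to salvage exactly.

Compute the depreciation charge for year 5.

$6,963

Depreciable base = $52,415 − $5,000 = $47,415.
Year 1: DB = ⌊$52,415 × 125%/6⌋ = $10,919; SL = ⌊$47,415/6⌋ = $7,902 → take DB $10,919. Book value $41,496.
Year 2: DB = ⌊$41,496 × 125%/6⌋ = $8,645; SL = ⌊$36,496/5⌋ = $7,299 → take DB $8,645. Book value $32,851.
Year 3: DB = ⌊$32,851 × 125%/6⌋ = $6,843; SL = ⌊$27,851/4⌋ = $6,962 → take SL $6,962. Book value $25,889.
Year 4: DB = ⌊$25,889 × 125%/6⌋ = $5,393; SL = ⌊$20,889/3⌋ = $6,963 → take SL $6,963. Book value $18,926.
Year 5: DB = ⌊$18,926 × 125%/6⌋ = $3,942; SL = ⌊$13,926/2⌋ = $6,963 → take SL $6,963. Book value $11,963.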